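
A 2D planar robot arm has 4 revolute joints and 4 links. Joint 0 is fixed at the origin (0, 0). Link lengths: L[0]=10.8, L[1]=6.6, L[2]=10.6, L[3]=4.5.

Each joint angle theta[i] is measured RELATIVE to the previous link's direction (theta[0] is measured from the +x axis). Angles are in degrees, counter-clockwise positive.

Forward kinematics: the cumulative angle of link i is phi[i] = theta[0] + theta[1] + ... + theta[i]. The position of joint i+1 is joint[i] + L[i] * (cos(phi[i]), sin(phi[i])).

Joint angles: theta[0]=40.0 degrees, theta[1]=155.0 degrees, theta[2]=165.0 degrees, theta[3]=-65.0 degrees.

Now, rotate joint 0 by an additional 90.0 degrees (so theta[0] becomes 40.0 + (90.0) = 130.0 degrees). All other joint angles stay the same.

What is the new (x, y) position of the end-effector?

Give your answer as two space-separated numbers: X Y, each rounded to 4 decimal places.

Answer: -1.1555 14.4000

Derivation:
joint[0] = (0.0000, 0.0000)  (base)
link 0: phi[0] = 130 = 130 deg
  cos(130 deg) = -0.6428, sin(130 deg) = 0.7660
  joint[1] = (0.0000, 0.0000) + 10.8 * (-0.6428, 0.7660) = (0.0000 + -6.9421, 0.0000 + 8.2733) = (-6.9421, 8.2733)
link 1: phi[1] = 130 + 155 = 285 deg
  cos(285 deg) = 0.2588, sin(285 deg) = -0.9659
  joint[2] = (-6.9421, 8.2733) + 6.6 * (0.2588, -0.9659) = (-6.9421 + 1.7082, 8.2733 + -6.3751) = (-5.2339, 1.8982)
link 2: phi[2] = 130 + 155 + 165 = 450 deg
  cos(450 deg) = 0.0000, sin(450 deg) = 1.0000
  joint[3] = (-5.2339, 1.8982) + 10.6 * (0.0000, 1.0000) = (-5.2339 + 0.0000, 1.8982 + 10.6000) = (-5.2339, 12.4982)
link 3: phi[3] = 130 + 155 + 165 + -65 = 385 deg
  cos(385 deg) = 0.9063, sin(385 deg) = 0.4226
  joint[4] = (-5.2339, 12.4982) + 4.5 * (0.9063, 0.4226) = (-5.2339 + 4.0784, 12.4982 + 1.9018) = (-1.1555, 14.4000)
End effector: (-1.1555, 14.4000)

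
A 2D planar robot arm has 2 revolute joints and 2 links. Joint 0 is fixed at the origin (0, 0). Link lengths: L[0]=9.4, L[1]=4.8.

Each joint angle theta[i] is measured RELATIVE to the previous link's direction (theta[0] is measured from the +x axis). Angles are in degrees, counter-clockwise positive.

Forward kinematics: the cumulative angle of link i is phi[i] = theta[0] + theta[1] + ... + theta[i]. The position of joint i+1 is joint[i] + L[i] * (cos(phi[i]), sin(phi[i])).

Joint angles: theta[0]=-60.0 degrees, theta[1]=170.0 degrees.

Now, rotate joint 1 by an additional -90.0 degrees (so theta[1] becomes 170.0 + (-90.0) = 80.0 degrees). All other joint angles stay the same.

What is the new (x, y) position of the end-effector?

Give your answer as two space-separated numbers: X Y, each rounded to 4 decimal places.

joint[0] = (0.0000, 0.0000)  (base)
link 0: phi[0] = -60 = -60 deg
  cos(-60 deg) = 0.5000, sin(-60 deg) = -0.8660
  joint[1] = (0.0000, 0.0000) + 9.4 * (0.5000, -0.8660) = (0.0000 + 4.7000, 0.0000 + -8.1406) = (4.7000, -8.1406)
link 1: phi[1] = -60 + 80 = 20 deg
  cos(20 deg) = 0.9397, sin(20 deg) = 0.3420
  joint[2] = (4.7000, -8.1406) + 4.8 * (0.9397, 0.3420) = (4.7000 + 4.5105, -8.1406 + 1.6417) = (9.2105, -6.4989)
End effector: (9.2105, -6.4989)

Answer: 9.2105 -6.4989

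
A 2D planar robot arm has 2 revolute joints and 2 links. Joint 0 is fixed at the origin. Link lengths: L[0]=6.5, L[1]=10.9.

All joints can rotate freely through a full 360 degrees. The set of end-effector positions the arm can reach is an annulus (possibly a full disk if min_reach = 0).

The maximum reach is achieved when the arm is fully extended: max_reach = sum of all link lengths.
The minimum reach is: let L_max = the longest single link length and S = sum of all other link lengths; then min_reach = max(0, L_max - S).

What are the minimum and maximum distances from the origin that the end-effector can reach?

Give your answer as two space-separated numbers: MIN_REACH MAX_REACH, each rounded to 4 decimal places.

Answer: 4.4000 17.4000

Derivation:
Link lengths: [6.5, 10.9]
max_reach = 6.5 + 10.9 = 17.4
L_max = max([6.5, 10.9]) = 10.9
S (sum of others) = 17.4 - 10.9 = 6.5
min_reach = max(0, 10.9 - 6.5) = max(0, 4.4) = 4.4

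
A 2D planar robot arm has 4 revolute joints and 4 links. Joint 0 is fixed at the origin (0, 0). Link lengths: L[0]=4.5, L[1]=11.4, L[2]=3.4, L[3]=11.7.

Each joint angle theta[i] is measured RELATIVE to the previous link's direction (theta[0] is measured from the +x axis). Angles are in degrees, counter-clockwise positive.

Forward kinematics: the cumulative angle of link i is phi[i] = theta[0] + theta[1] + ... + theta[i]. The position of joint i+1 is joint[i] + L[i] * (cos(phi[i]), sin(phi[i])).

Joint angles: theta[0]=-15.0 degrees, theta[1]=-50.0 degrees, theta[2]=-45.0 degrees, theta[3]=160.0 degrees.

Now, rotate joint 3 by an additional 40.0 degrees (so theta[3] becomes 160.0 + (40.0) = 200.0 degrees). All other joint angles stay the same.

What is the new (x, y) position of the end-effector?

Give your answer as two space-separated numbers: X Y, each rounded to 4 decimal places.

joint[0] = (0.0000, 0.0000)  (base)
link 0: phi[0] = -15 = -15 deg
  cos(-15 deg) = 0.9659, sin(-15 deg) = -0.2588
  joint[1] = (0.0000, 0.0000) + 4.5 * (0.9659, -0.2588) = (0.0000 + 4.3467, 0.0000 + -1.1647) = (4.3467, -1.1647)
link 1: phi[1] = -15 + -50 = -65 deg
  cos(-65 deg) = 0.4226, sin(-65 deg) = -0.9063
  joint[2] = (4.3467, -1.1647) + 11.4 * (0.4226, -0.9063) = (4.3467 + 4.8178, -1.1647 + -10.3319) = (9.1645, -11.4966)
link 2: phi[2] = -15 + -50 + -45 = -110 deg
  cos(-110 deg) = -0.3420, sin(-110 deg) = -0.9397
  joint[3] = (9.1645, -11.4966) + 3.4 * (-0.3420, -0.9397) = (9.1645 + -1.1629, -11.4966 + -3.1950) = (8.0016, -14.6915)
link 3: phi[3] = -15 + -50 + -45 + 200 = 90 deg
  cos(90 deg) = 0.0000, sin(90 deg) = 1.0000
  joint[4] = (8.0016, -14.6915) + 11.7 * (0.0000, 1.0000) = (8.0016 + 0.0000, -14.6915 + 11.7000) = (8.0016, -2.9915)
End effector: (8.0016, -2.9915)

Answer: 8.0016 -2.9915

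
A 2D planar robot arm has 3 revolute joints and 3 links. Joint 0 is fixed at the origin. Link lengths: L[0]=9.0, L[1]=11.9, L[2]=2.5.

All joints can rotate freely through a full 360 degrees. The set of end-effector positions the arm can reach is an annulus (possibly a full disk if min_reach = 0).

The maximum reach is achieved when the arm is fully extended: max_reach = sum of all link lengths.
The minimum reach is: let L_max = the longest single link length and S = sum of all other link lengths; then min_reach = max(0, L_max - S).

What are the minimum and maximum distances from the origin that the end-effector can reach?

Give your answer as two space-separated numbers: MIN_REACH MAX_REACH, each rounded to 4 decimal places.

Answer: 0.4000 23.4000

Derivation:
Link lengths: [9.0, 11.9, 2.5]
max_reach = 9 + 11.9 + 2.5 = 23.4
L_max = max([9.0, 11.9, 2.5]) = 11.9
S (sum of others) = 23.4 - 11.9 = 11.5
min_reach = max(0, 11.9 - 11.5) = max(0, 0.4) = 0.4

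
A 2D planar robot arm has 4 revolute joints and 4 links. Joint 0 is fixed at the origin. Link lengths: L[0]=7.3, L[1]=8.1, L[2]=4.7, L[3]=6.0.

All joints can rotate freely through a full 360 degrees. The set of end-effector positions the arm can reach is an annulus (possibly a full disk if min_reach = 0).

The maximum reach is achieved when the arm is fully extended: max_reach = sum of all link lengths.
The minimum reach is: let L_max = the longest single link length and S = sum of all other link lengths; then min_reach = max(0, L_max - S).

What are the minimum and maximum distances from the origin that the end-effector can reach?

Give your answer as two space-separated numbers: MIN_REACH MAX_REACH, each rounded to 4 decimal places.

Link lengths: [7.3, 8.1, 4.7, 6.0]
max_reach = 7.3 + 8.1 + 4.7 + 6 = 26.1
L_max = max([7.3, 8.1, 4.7, 6.0]) = 8.1
S (sum of others) = 26.1 - 8.1 = 18
min_reach = max(0, 8.1 - 18) = max(0, -9.9) = 0

Answer: 0.0000 26.1000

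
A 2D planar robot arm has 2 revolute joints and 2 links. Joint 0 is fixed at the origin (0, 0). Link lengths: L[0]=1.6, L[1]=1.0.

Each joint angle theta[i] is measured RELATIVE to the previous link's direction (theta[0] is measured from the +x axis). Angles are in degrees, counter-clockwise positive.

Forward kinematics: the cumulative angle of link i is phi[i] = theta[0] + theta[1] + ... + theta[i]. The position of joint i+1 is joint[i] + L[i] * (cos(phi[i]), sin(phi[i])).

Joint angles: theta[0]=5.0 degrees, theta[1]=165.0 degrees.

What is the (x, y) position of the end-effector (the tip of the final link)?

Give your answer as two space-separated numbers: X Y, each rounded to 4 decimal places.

Answer: 0.6091 0.3131

Derivation:
joint[0] = (0.0000, 0.0000)  (base)
link 0: phi[0] = 5 = 5 deg
  cos(5 deg) = 0.9962, sin(5 deg) = 0.0872
  joint[1] = (0.0000, 0.0000) + 1.6 * (0.9962, 0.0872) = (0.0000 + 1.5939, 0.0000 + 0.1394) = (1.5939, 0.1394)
link 1: phi[1] = 5 + 165 = 170 deg
  cos(170 deg) = -0.9848, sin(170 deg) = 0.1736
  joint[2] = (1.5939, 0.1394) + 1 * (-0.9848, 0.1736) = (1.5939 + -0.9848, 0.1394 + 0.1736) = (0.6091, 0.3131)
End effector: (0.6091, 0.3131)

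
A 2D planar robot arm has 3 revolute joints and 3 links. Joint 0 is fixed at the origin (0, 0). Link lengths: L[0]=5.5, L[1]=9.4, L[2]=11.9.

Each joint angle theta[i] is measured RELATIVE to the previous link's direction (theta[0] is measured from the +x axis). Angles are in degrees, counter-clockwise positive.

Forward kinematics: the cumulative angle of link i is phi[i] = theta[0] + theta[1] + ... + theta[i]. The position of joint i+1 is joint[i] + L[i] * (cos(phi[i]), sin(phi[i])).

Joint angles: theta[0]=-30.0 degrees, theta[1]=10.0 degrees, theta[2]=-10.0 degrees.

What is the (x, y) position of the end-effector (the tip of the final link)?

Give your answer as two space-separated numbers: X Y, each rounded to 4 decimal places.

Answer: 23.9020 -11.9150

Derivation:
joint[0] = (0.0000, 0.0000)  (base)
link 0: phi[0] = -30 = -30 deg
  cos(-30 deg) = 0.8660, sin(-30 deg) = -0.5000
  joint[1] = (0.0000, 0.0000) + 5.5 * (0.8660, -0.5000) = (0.0000 + 4.7631, 0.0000 + -2.7500) = (4.7631, -2.7500)
link 1: phi[1] = -30 + 10 = -20 deg
  cos(-20 deg) = 0.9397, sin(-20 deg) = -0.3420
  joint[2] = (4.7631, -2.7500) + 9.4 * (0.9397, -0.3420) = (4.7631 + 8.8331, -2.7500 + -3.2150) = (13.5963, -5.9650)
link 2: phi[2] = -30 + 10 + -10 = -30 deg
  cos(-30 deg) = 0.8660, sin(-30 deg) = -0.5000
  joint[3] = (13.5963, -5.9650) + 11.9 * (0.8660, -0.5000) = (13.5963 + 10.3057, -5.9650 + -5.9500) = (23.9020, -11.9150)
End effector: (23.9020, -11.9150)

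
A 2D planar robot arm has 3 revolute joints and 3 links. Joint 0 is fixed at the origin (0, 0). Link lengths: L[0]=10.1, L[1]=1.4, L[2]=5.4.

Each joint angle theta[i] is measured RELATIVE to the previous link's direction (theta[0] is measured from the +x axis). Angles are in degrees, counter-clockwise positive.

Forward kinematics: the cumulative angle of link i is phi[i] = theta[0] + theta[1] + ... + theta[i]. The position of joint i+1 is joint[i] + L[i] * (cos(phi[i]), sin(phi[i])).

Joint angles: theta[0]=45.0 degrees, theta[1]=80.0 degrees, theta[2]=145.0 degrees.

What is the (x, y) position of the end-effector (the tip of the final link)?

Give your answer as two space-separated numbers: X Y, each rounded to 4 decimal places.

joint[0] = (0.0000, 0.0000)  (base)
link 0: phi[0] = 45 = 45 deg
  cos(45 deg) = 0.7071, sin(45 deg) = 0.7071
  joint[1] = (0.0000, 0.0000) + 10.1 * (0.7071, 0.7071) = (0.0000 + 7.1418, 0.0000 + 7.1418) = (7.1418, 7.1418)
link 1: phi[1] = 45 + 80 = 125 deg
  cos(125 deg) = -0.5736, sin(125 deg) = 0.8192
  joint[2] = (7.1418, 7.1418) + 1.4 * (-0.5736, 0.8192) = (7.1418 + -0.8030, 7.1418 + 1.1468) = (6.3388, 8.2886)
link 2: phi[2] = 45 + 80 + 145 = 270 deg
  cos(270 deg) = -0.0000, sin(270 deg) = -1.0000
  joint[3] = (6.3388, 8.2886) + 5.4 * (-0.0000, -1.0000) = (6.3388 + -0.0000, 8.2886 + -5.4000) = (6.3388, 2.8886)
End effector: (6.3388, 2.8886)

Answer: 6.3388 2.8886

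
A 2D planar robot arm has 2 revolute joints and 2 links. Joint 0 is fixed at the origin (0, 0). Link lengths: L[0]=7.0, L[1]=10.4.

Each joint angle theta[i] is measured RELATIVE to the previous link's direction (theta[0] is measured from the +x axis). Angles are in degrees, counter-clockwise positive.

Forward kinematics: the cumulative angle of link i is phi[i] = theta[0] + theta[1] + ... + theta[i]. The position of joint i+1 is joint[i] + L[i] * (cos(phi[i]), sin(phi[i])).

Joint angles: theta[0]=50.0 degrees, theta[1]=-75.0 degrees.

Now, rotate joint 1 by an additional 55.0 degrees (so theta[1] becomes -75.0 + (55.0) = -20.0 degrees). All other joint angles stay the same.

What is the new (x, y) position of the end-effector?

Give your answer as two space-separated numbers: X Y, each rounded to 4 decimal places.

joint[0] = (0.0000, 0.0000)  (base)
link 0: phi[0] = 50 = 50 deg
  cos(50 deg) = 0.6428, sin(50 deg) = 0.7660
  joint[1] = (0.0000, 0.0000) + 7 * (0.6428, 0.7660) = (0.0000 + 4.4995, 0.0000 + 5.3623) = (4.4995, 5.3623)
link 1: phi[1] = 50 + -20 = 30 deg
  cos(30 deg) = 0.8660, sin(30 deg) = 0.5000
  joint[2] = (4.4995, 5.3623) + 10.4 * (0.8660, 0.5000) = (4.4995 + 9.0067, 5.3623 + 5.2000) = (13.5062, 10.5623)
End effector: (13.5062, 10.5623)

Answer: 13.5062 10.5623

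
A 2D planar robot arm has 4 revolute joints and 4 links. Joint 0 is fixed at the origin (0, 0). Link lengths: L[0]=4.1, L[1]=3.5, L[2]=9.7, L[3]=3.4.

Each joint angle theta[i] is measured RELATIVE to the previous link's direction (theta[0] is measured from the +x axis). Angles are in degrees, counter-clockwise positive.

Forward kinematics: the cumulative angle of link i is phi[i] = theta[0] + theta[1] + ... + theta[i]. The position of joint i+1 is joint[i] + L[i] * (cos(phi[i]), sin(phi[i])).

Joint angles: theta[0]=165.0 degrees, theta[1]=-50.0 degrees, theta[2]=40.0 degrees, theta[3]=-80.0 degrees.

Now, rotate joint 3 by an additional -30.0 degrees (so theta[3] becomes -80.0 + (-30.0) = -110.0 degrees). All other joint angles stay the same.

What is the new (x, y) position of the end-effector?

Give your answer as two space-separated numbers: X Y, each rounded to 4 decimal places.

Answer: -11.8265 10.7368

Derivation:
joint[0] = (0.0000, 0.0000)  (base)
link 0: phi[0] = 165 = 165 deg
  cos(165 deg) = -0.9659, sin(165 deg) = 0.2588
  joint[1] = (0.0000, 0.0000) + 4.1 * (-0.9659, 0.2588) = (0.0000 + -3.9603, 0.0000 + 1.0612) = (-3.9603, 1.0612)
link 1: phi[1] = 165 + -50 = 115 deg
  cos(115 deg) = -0.4226, sin(115 deg) = 0.9063
  joint[2] = (-3.9603, 1.0612) + 3.5 * (-0.4226, 0.9063) = (-3.9603 + -1.4792, 1.0612 + 3.1721) = (-5.4395, 4.2332)
link 2: phi[2] = 165 + -50 + 40 = 155 deg
  cos(155 deg) = -0.9063, sin(155 deg) = 0.4226
  joint[3] = (-5.4395, 4.2332) + 9.7 * (-0.9063, 0.4226) = (-5.4395 + -8.7912, 4.2332 + 4.0994) = (-14.2306, 8.3326)
link 3: phi[3] = 165 + -50 + 40 + -110 = 45 deg
  cos(45 deg) = 0.7071, sin(45 deg) = 0.7071
  joint[4] = (-14.2306, 8.3326) + 3.4 * (0.7071, 0.7071) = (-14.2306 + 2.4042, 8.3326 + 2.4042) = (-11.8265, 10.7368)
End effector: (-11.8265, 10.7368)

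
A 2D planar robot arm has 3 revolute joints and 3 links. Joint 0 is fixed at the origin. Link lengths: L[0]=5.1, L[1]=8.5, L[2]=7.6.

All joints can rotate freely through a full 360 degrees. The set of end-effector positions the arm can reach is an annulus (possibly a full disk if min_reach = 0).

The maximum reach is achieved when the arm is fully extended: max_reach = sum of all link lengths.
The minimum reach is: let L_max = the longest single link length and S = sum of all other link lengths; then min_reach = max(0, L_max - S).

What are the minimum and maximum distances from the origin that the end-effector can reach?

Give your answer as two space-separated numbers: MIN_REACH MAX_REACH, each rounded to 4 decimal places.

Link lengths: [5.1, 8.5, 7.6]
max_reach = 5.1 + 8.5 + 7.6 = 21.2
L_max = max([5.1, 8.5, 7.6]) = 8.5
S (sum of others) = 21.2 - 8.5 = 12.7
min_reach = max(0, 8.5 - 12.7) = max(0, -4.2) = 0

Answer: 0.0000 21.2000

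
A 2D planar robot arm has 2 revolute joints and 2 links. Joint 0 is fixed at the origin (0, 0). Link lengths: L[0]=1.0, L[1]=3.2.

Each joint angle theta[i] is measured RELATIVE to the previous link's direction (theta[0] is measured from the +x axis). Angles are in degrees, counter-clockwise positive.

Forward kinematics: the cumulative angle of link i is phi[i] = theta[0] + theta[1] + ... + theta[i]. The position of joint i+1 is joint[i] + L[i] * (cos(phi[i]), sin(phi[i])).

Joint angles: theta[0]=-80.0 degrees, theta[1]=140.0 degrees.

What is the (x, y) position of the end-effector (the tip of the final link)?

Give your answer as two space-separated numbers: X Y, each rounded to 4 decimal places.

joint[0] = (0.0000, 0.0000)  (base)
link 0: phi[0] = -80 = -80 deg
  cos(-80 deg) = 0.1736, sin(-80 deg) = -0.9848
  joint[1] = (0.0000, 0.0000) + 1 * (0.1736, -0.9848) = (0.0000 + 0.1736, 0.0000 + -0.9848) = (0.1736, -0.9848)
link 1: phi[1] = -80 + 140 = 60 deg
  cos(60 deg) = 0.5000, sin(60 deg) = 0.8660
  joint[2] = (0.1736, -0.9848) + 3.2 * (0.5000, 0.8660) = (0.1736 + 1.6000, -0.9848 + 2.7713) = (1.7736, 1.7865)
End effector: (1.7736, 1.7865)

Answer: 1.7736 1.7865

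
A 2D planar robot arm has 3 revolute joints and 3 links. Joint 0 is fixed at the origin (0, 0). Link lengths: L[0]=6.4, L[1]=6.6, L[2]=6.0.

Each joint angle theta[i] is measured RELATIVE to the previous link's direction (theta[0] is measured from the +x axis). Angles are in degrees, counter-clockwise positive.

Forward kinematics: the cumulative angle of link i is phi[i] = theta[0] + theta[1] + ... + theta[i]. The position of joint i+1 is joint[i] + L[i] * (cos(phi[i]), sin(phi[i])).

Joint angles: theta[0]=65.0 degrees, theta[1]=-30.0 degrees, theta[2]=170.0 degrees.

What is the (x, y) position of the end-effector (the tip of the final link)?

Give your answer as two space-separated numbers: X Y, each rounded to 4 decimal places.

joint[0] = (0.0000, 0.0000)  (base)
link 0: phi[0] = 65 = 65 deg
  cos(65 deg) = 0.4226, sin(65 deg) = 0.9063
  joint[1] = (0.0000, 0.0000) + 6.4 * (0.4226, 0.9063) = (0.0000 + 2.7048, 0.0000 + 5.8004) = (2.7048, 5.8004)
link 1: phi[1] = 65 + -30 = 35 deg
  cos(35 deg) = 0.8192, sin(35 deg) = 0.5736
  joint[2] = (2.7048, 5.8004) + 6.6 * (0.8192, 0.5736) = (2.7048 + 5.4064, 5.8004 + 3.7856) = (8.1112, 9.5860)
link 2: phi[2] = 65 + -30 + 170 = 205 deg
  cos(205 deg) = -0.9063, sin(205 deg) = -0.4226
  joint[3] = (8.1112, 9.5860) + 6 * (-0.9063, -0.4226) = (8.1112 + -5.4378, 9.5860 + -2.5357) = (2.6733, 7.0503)
End effector: (2.6733, 7.0503)

Answer: 2.6733 7.0503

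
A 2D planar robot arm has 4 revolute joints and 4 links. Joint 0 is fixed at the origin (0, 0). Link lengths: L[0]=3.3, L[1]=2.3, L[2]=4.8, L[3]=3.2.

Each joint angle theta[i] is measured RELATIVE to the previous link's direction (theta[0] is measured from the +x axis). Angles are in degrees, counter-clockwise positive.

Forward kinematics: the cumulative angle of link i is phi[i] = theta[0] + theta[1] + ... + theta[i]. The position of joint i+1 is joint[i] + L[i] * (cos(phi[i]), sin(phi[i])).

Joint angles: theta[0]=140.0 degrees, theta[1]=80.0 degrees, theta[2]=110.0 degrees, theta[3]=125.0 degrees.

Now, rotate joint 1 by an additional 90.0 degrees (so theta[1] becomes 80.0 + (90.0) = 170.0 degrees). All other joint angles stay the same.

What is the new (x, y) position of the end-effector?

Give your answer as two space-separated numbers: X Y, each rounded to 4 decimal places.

joint[0] = (0.0000, 0.0000)  (base)
link 0: phi[0] = 140 = 140 deg
  cos(140 deg) = -0.7660, sin(140 deg) = 0.6428
  joint[1] = (0.0000, 0.0000) + 3.3 * (-0.7660, 0.6428) = (0.0000 + -2.5279, 0.0000 + 2.1212) = (-2.5279, 2.1212)
link 1: phi[1] = 140 + 170 = 310 deg
  cos(310 deg) = 0.6428, sin(310 deg) = -0.7660
  joint[2] = (-2.5279, 2.1212) + 2.3 * (0.6428, -0.7660) = (-2.5279 + 1.4784, 2.1212 + -1.7619) = (-1.0495, 0.3593)
link 2: phi[2] = 140 + 170 + 110 = 420 deg
  cos(420 deg) = 0.5000, sin(420 deg) = 0.8660
  joint[3] = (-1.0495, 0.3593) + 4.8 * (0.5000, 0.8660) = (-1.0495 + 2.4000, 0.3593 + 4.1569) = (1.3505, 4.5162)
link 3: phi[3] = 140 + 170 + 110 + 125 = 545 deg
  cos(545 deg) = -0.9962, sin(545 deg) = -0.0872
  joint[4] = (1.3505, 4.5162) + 3.2 * (-0.9962, -0.0872) = (1.3505 + -3.1878, 4.5162 + -0.2789) = (-1.8374, 4.2373)
End effector: (-1.8374, 4.2373)

Answer: -1.8374 4.2373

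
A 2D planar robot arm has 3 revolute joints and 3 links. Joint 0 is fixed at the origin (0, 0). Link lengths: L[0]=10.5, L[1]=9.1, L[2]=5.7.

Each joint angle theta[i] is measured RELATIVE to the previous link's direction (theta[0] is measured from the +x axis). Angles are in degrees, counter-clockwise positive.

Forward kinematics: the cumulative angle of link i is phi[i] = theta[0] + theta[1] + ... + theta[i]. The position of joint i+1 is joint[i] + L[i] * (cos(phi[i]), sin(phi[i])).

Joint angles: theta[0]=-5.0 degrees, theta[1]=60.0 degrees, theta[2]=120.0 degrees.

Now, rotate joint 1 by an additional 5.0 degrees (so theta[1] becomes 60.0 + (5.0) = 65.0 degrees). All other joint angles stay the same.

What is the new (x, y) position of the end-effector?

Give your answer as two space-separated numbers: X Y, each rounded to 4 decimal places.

Answer: 9.3100 6.9657

Derivation:
joint[0] = (0.0000, 0.0000)  (base)
link 0: phi[0] = -5 = -5 deg
  cos(-5 deg) = 0.9962, sin(-5 deg) = -0.0872
  joint[1] = (0.0000, 0.0000) + 10.5 * (0.9962, -0.0872) = (0.0000 + 10.4600, 0.0000 + -0.9151) = (10.4600, -0.9151)
link 1: phi[1] = -5 + 65 = 60 deg
  cos(60 deg) = 0.5000, sin(60 deg) = 0.8660
  joint[2] = (10.4600, -0.9151) + 9.1 * (0.5000, 0.8660) = (10.4600 + 4.5500, -0.9151 + 7.8808) = (15.0100, 6.9657)
link 2: phi[2] = -5 + 65 + 120 = 180 deg
  cos(180 deg) = -1.0000, sin(180 deg) = 0.0000
  joint[3] = (15.0100, 6.9657) + 5.7 * (-1.0000, 0.0000) = (15.0100 + -5.7000, 6.9657 + 0.0000) = (9.3100, 6.9657)
End effector: (9.3100, 6.9657)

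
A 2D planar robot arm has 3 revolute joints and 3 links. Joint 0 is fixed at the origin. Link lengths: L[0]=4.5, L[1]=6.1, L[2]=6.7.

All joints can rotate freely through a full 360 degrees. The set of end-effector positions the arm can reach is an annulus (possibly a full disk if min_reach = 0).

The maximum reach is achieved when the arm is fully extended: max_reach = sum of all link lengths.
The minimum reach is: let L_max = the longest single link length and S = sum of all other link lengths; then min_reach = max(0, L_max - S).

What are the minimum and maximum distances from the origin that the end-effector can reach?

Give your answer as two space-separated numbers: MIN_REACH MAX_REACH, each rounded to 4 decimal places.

Link lengths: [4.5, 6.1, 6.7]
max_reach = 4.5 + 6.1 + 6.7 = 17.3
L_max = max([4.5, 6.1, 6.7]) = 6.7
S (sum of others) = 17.3 - 6.7 = 10.6
min_reach = max(0, 6.7 - 10.6) = max(0, -3.9) = 0

Answer: 0.0000 17.3000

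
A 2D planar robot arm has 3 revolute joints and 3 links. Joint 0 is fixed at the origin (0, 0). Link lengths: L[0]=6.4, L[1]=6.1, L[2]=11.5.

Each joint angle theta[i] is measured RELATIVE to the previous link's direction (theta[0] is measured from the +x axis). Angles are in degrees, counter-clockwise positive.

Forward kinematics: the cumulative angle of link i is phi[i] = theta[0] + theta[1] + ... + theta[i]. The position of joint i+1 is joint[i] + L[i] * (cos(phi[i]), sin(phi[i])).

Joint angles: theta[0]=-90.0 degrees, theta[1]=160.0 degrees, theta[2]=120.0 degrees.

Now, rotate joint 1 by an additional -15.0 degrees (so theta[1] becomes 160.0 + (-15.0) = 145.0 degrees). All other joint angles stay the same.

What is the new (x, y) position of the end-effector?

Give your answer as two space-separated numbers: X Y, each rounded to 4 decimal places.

joint[0] = (0.0000, 0.0000)  (base)
link 0: phi[0] = -90 = -90 deg
  cos(-90 deg) = 0.0000, sin(-90 deg) = -1.0000
  joint[1] = (0.0000, 0.0000) + 6.4 * (0.0000, -1.0000) = (0.0000 + 0.0000, 0.0000 + -6.4000) = (0.0000, -6.4000)
link 1: phi[1] = -90 + 145 = 55 deg
  cos(55 deg) = 0.5736, sin(55 deg) = 0.8192
  joint[2] = (0.0000, -6.4000) + 6.1 * (0.5736, 0.8192) = (0.0000 + 3.4988, -6.4000 + 4.9968) = (3.4988, -1.4032)
link 2: phi[2] = -90 + 145 + 120 = 175 deg
  cos(175 deg) = -0.9962, sin(175 deg) = 0.0872
  joint[3] = (3.4988, -1.4032) + 11.5 * (-0.9962, 0.0872) = (3.4988 + -11.4562, -1.4032 + 1.0023) = (-7.9574, -0.4009)
End effector: (-7.9574, -0.4009)

Answer: -7.9574 -0.4009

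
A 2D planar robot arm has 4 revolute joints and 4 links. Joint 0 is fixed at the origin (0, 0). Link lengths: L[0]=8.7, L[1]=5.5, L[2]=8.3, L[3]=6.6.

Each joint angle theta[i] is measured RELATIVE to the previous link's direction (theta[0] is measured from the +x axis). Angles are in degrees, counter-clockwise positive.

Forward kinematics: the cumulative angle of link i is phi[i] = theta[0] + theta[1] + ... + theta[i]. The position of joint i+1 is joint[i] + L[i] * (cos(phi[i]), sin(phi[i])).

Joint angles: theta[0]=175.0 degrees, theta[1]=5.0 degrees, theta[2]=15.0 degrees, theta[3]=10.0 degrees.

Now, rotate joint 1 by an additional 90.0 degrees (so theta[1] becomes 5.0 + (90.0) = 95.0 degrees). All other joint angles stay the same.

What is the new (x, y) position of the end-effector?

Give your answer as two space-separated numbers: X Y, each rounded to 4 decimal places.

Answer: -3.7294 -18.7406

Derivation:
joint[0] = (0.0000, 0.0000)  (base)
link 0: phi[0] = 175 = 175 deg
  cos(175 deg) = -0.9962, sin(175 deg) = 0.0872
  joint[1] = (0.0000, 0.0000) + 8.7 * (-0.9962, 0.0872) = (0.0000 + -8.6669, 0.0000 + 0.7583) = (-8.6669, 0.7583)
link 1: phi[1] = 175 + 95 = 270 deg
  cos(270 deg) = -0.0000, sin(270 deg) = -1.0000
  joint[2] = (-8.6669, 0.7583) + 5.5 * (-0.0000, -1.0000) = (-8.6669 + -0.0000, 0.7583 + -5.5000) = (-8.6669, -4.7417)
link 2: phi[2] = 175 + 95 + 15 = 285 deg
  cos(285 deg) = 0.2588, sin(285 deg) = -0.9659
  joint[3] = (-8.6669, -4.7417) + 8.3 * (0.2588, -0.9659) = (-8.6669 + 2.1482, -4.7417 + -8.0172) = (-6.5187, -12.7589)
link 3: phi[3] = 175 + 95 + 15 + 10 = 295 deg
  cos(295 deg) = 0.4226, sin(295 deg) = -0.9063
  joint[4] = (-6.5187, -12.7589) + 6.6 * (0.4226, -0.9063) = (-6.5187 + 2.7893, -12.7589 + -5.9816) = (-3.7294, -18.7406)
End effector: (-3.7294, -18.7406)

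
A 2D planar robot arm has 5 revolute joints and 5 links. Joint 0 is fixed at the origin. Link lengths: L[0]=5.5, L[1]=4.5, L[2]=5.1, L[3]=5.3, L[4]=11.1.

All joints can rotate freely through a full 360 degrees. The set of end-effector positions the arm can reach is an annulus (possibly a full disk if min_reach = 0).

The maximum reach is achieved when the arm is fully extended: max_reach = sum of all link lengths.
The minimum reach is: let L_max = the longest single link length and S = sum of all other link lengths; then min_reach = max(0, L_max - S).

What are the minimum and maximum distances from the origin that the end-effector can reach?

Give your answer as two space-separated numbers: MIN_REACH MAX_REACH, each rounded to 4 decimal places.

Answer: 0.0000 31.5000

Derivation:
Link lengths: [5.5, 4.5, 5.1, 5.3, 11.1]
max_reach = 5.5 + 4.5 + 5.1 + 5.3 + 11.1 = 31.5
L_max = max([5.5, 4.5, 5.1, 5.3, 11.1]) = 11.1
S (sum of others) = 31.5 - 11.1 = 20.4
min_reach = max(0, 11.1 - 20.4) = max(0, -9.3) = 0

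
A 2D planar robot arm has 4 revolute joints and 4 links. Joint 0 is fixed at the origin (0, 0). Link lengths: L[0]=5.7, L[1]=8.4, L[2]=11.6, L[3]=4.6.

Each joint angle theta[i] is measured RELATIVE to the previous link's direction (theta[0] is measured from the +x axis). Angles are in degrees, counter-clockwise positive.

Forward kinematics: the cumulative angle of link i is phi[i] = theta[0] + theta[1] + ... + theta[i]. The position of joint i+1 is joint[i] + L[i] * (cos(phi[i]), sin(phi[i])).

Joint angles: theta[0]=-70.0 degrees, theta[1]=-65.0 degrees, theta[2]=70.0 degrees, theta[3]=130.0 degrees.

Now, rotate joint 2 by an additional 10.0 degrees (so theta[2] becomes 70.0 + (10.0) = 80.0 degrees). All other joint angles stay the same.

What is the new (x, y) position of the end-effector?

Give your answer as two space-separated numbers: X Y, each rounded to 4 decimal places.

joint[0] = (0.0000, 0.0000)  (base)
link 0: phi[0] = -70 = -70 deg
  cos(-70 deg) = 0.3420, sin(-70 deg) = -0.9397
  joint[1] = (0.0000, 0.0000) + 5.7 * (0.3420, -0.9397) = (0.0000 + 1.9495, 0.0000 + -5.3562) = (1.9495, -5.3562)
link 1: phi[1] = -70 + -65 = -135 deg
  cos(-135 deg) = -0.7071, sin(-135 deg) = -0.7071
  joint[2] = (1.9495, -5.3562) + 8.4 * (-0.7071, -0.7071) = (1.9495 + -5.9397, -5.3562 + -5.9397) = (-3.9902, -11.2959)
link 2: phi[2] = -70 + -65 + 80 = -55 deg
  cos(-55 deg) = 0.5736, sin(-55 deg) = -0.8192
  joint[3] = (-3.9902, -11.2959) + 11.6 * (0.5736, -0.8192) = (-3.9902 + 6.6535, -11.2959 + -9.5022) = (2.6633, -20.7981)
link 3: phi[3] = -70 + -65 + 80 + 130 = 75 deg
  cos(75 deg) = 0.2588, sin(75 deg) = 0.9659
  joint[4] = (2.6633, -20.7981) + 4.6 * (0.2588, 0.9659) = (2.6633 + 1.1906, -20.7981 + 4.4433) = (3.8539, -16.3548)
End effector: (3.8539, -16.3548)

Answer: 3.8539 -16.3548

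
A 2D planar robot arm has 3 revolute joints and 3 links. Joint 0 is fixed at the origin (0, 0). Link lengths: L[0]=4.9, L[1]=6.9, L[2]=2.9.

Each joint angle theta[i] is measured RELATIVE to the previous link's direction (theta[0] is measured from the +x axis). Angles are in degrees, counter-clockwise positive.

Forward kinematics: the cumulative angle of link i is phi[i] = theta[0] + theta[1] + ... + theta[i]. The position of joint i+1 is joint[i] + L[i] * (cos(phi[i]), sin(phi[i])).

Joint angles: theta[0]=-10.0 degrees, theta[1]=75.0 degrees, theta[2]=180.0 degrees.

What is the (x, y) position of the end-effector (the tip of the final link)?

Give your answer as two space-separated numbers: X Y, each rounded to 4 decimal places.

joint[0] = (0.0000, 0.0000)  (base)
link 0: phi[0] = -10 = -10 deg
  cos(-10 deg) = 0.9848, sin(-10 deg) = -0.1736
  joint[1] = (0.0000, 0.0000) + 4.9 * (0.9848, -0.1736) = (0.0000 + 4.8256, 0.0000 + -0.8509) = (4.8256, -0.8509)
link 1: phi[1] = -10 + 75 = 65 deg
  cos(65 deg) = 0.4226, sin(65 deg) = 0.9063
  joint[2] = (4.8256, -0.8509) + 6.9 * (0.4226, 0.9063) = (4.8256 + 2.9161, -0.8509 + 6.2535) = (7.7416, 5.4026)
link 2: phi[2] = -10 + 75 + 180 = 245 deg
  cos(245 deg) = -0.4226, sin(245 deg) = -0.9063
  joint[3] = (7.7416, 5.4026) + 2.9 * (-0.4226, -0.9063) = (7.7416 + -1.2256, 5.4026 + -2.6283) = (6.5160, 2.7744)
End effector: (6.5160, 2.7744)

Answer: 6.5160 2.7744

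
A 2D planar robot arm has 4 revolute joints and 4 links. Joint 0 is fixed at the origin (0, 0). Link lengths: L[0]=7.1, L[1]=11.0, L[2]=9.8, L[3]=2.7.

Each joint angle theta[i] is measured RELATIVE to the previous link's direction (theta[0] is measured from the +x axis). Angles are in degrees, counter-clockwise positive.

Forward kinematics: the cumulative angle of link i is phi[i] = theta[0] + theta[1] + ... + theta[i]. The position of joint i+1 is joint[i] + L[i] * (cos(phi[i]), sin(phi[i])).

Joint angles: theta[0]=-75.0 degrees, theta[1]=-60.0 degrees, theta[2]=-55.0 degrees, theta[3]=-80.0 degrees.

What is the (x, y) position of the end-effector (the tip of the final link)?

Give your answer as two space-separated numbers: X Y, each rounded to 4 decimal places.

joint[0] = (0.0000, 0.0000)  (base)
link 0: phi[0] = -75 = -75 deg
  cos(-75 deg) = 0.2588, sin(-75 deg) = -0.9659
  joint[1] = (0.0000, 0.0000) + 7.1 * (0.2588, -0.9659) = (0.0000 + 1.8376, 0.0000 + -6.8581) = (1.8376, -6.8581)
link 1: phi[1] = -75 + -60 = -135 deg
  cos(-135 deg) = -0.7071, sin(-135 deg) = -0.7071
  joint[2] = (1.8376, -6.8581) + 11 * (-0.7071, -0.7071) = (1.8376 + -7.7782, -6.8581 + -7.7782) = (-5.9406, -14.6362)
link 2: phi[2] = -75 + -60 + -55 = -190 deg
  cos(-190 deg) = -0.9848, sin(-190 deg) = 0.1736
  joint[3] = (-5.9406, -14.6362) + 9.8 * (-0.9848, 0.1736) = (-5.9406 + -9.6511, -14.6362 + 1.7018) = (-15.5917, -12.9345)
link 3: phi[3] = -75 + -60 + -55 + -80 = -270 deg
  cos(-270 deg) = -0.0000, sin(-270 deg) = 1.0000
  joint[4] = (-15.5917, -12.9345) + 2.7 * (-0.0000, 1.0000) = (-15.5917 + -0.0000, -12.9345 + 2.7000) = (-15.5917, -10.2345)
End effector: (-15.5917, -10.2345)

Answer: -15.5917 -10.2345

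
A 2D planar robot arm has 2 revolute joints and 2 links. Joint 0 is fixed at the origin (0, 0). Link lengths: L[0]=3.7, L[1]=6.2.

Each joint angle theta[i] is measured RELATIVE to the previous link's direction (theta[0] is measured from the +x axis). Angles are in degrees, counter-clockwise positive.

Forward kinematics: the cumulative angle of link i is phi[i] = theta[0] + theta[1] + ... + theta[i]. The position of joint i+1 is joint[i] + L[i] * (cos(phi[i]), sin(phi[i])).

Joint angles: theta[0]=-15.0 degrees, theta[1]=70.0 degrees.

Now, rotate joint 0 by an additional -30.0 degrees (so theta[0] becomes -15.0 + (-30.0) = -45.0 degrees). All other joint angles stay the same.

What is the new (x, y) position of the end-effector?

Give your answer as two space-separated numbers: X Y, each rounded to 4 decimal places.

Answer: 8.2354 0.0039

Derivation:
joint[0] = (0.0000, 0.0000)  (base)
link 0: phi[0] = -45 = -45 deg
  cos(-45 deg) = 0.7071, sin(-45 deg) = -0.7071
  joint[1] = (0.0000, 0.0000) + 3.7 * (0.7071, -0.7071) = (0.0000 + 2.6163, 0.0000 + -2.6163) = (2.6163, -2.6163)
link 1: phi[1] = -45 + 70 = 25 deg
  cos(25 deg) = 0.9063, sin(25 deg) = 0.4226
  joint[2] = (2.6163, -2.6163) + 6.2 * (0.9063, 0.4226) = (2.6163 + 5.6191, -2.6163 + 2.6202) = (8.2354, 0.0039)
End effector: (8.2354, 0.0039)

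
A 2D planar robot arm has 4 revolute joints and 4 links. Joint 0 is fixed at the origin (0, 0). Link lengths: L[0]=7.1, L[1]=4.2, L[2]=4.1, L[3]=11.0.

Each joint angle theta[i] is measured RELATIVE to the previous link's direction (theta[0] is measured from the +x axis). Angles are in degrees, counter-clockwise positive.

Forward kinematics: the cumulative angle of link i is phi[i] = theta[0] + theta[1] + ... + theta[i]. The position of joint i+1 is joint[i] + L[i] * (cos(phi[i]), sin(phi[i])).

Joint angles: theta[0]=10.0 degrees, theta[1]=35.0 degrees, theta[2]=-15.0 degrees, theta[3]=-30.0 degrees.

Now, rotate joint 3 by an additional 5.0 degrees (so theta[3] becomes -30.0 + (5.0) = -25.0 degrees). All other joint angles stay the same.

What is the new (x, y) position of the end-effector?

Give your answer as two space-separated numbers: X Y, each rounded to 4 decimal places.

joint[0] = (0.0000, 0.0000)  (base)
link 0: phi[0] = 10 = 10 deg
  cos(10 deg) = 0.9848, sin(10 deg) = 0.1736
  joint[1] = (0.0000, 0.0000) + 7.1 * (0.9848, 0.1736) = (0.0000 + 6.9921, 0.0000 + 1.2329) = (6.9921, 1.2329)
link 1: phi[1] = 10 + 35 = 45 deg
  cos(45 deg) = 0.7071, sin(45 deg) = 0.7071
  joint[2] = (6.9921, 1.2329) + 4.2 * (0.7071, 0.7071) = (6.9921 + 2.9698, 1.2329 + 2.9698) = (9.9620, 4.2028)
link 2: phi[2] = 10 + 35 + -15 = 30 deg
  cos(30 deg) = 0.8660, sin(30 deg) = 0.5000
  joint[3] = (9.9620, 4.2028) + 4.1 * (0.8660, 0.5000) = (9.9620 + 3.5507, 4.2028 + 2.0500) = (13.5127, 6.2528)
link 3: phi[3] = 10 + 35 + -15 + -25 = 5 deg
  cos(5 deg) = 0.9962, sin(5 deg) = 0.0872
  joint[4] = (13.5127, 6.2528) + 11 * (0.9962, 0.0872) = (13.5127 + 10.9581, 6.2528 + 0.9587) = (24.4708, 7.2115)
End effector: (24.4708, 7.2115)

Answer: 24.4708 7.2115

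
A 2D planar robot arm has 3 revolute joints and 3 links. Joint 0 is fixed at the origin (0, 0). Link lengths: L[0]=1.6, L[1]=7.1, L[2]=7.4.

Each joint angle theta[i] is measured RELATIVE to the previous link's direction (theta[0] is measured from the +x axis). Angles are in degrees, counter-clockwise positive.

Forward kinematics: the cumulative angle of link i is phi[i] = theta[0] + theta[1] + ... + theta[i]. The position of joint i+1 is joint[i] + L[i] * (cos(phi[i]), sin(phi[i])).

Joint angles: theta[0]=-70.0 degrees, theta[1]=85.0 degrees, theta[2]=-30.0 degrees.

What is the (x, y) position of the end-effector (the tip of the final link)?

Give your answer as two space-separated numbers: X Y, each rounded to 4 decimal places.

Answer: 14.5532 -1.5812

Derivation:
joint[0] = (0.0000, 0.0000)  (base)
link 0: phi[0] = -70 = -70 deg
  cos(-70 deg) = 0.3420, sin(-70 deg) = -0.9397
  joint[1] = (0.0000, 0.0000) + 1.6 * (0.3420, -0.9397) = (0.0000 + 0.5472, 0.0000 + -1.5035) = (0.5472, -1.5035)
link 1: phi[1] = -70 + 85 = 15 deg
  cos(15 deg) = 0.9659, sin(15 deg) = 0.2588
  joint[2] = (0.5472, -1.5035) + 7.1 * (0.9659, 0.2588) = (0.5472 + 6.8581, -1.5035 + 1.8376) = (7.4053, 0.3341)
link 2: phi[2] = -70 + 85 + -30 = -15 deg
  cos(-15 deg) = 0.9659, sin(-15 deg) = -0.2588
  joint[3] = (7.4053, 0.3341) + 7.4 * (0.9659, -0.2588) = (7.4053 + 7.1479, 0.3341 + -1.9153) = (14.5532, -1.5812)
End effector: (14.5532, -1.5812)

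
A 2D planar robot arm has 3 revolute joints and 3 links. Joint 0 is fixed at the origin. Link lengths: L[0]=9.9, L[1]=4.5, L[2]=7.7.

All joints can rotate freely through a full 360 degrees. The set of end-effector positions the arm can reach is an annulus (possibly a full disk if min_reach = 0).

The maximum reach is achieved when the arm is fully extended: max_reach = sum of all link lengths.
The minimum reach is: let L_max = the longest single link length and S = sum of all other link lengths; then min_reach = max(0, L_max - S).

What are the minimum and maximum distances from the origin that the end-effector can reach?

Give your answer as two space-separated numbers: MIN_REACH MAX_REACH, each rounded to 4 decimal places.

Answer: 0.0000 22.1000

Derivation:
Link lengths: [9.9, 4.5, 7.7]
max_reach = 9.9 + 4.5 + 7.7 = 22.1
L_max = max([9.9, 4.5, 7.7]) = 9.9
S (sum of others) = 22.1 - 9.9 = 12.2
min_reach = max(0, 9.9 - 12.2) = max(0, -2.3) = 0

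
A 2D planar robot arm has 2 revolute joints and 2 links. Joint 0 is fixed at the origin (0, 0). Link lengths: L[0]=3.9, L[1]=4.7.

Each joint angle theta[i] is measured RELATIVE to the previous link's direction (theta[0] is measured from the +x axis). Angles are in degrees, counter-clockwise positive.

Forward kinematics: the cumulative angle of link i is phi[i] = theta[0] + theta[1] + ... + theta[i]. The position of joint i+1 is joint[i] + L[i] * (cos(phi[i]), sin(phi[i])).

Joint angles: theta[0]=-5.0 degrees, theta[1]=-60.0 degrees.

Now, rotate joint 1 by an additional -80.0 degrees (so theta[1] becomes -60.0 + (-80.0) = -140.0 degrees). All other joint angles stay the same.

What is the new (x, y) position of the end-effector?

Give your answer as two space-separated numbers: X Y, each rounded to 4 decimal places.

Answer: 0.0351 -3.0357

Derivation:
joint[0] = (0.0000, 0.0000)  (base)
link 0: phi[0] = -5 = -5 deg
  cos(-5 deg) = 0.9962, sin(-5 deg) = -0.0872
  joint[1] = (0.0000, 0.0000) + 3.9 * (0.9962, -0.0872) = (0.0000 + 3.8852, 0.0000 + -0.3399) = (3.8852, -0.3399)
link 1: phi[1] = -5 + -140 = -145 deg
  cos(-145 deg) = -0.8192, sin(-145 deg) = -0.5736
  joint[2] = (3.8852, -0.3399) + 4.7 * (-0.8192, -0.5736) = (3.8852 + -3.8500, -0.3399 + -2.6958) = (0.0351, -3.0357)
End effector: (0.0351, -3.0357)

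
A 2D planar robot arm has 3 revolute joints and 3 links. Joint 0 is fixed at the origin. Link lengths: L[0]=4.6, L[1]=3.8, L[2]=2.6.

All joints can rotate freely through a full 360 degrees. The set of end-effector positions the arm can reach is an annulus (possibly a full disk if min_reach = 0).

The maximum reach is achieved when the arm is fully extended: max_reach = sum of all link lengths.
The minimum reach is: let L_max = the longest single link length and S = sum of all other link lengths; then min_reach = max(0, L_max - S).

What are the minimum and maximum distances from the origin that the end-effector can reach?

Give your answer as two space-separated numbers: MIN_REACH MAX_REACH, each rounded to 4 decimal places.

Link lengths: [4.6, 3.8, 2.6]
max_reach = 4.6 + 3.8 + 2.6 = 11
L_max = max([4.6, 3.8, 2.6]) = 4.6
S (sum of others) = 11 - 4.6 = 6.4
min_reach = max(0, 4.6 - 6.4) = max(0, -1.8) = 0

Answer: 0.0000 11.0000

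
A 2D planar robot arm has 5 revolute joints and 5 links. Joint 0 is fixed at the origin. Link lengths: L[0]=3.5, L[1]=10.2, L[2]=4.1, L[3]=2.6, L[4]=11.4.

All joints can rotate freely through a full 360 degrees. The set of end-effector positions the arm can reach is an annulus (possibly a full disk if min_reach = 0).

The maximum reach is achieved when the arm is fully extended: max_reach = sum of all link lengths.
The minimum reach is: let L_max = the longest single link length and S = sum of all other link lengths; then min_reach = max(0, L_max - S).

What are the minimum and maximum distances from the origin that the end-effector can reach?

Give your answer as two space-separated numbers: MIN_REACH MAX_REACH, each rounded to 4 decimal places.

Answer: 0.0000 31.8000

Derivation:
Link lengths: [3.5, 10.2, 4.1, 2.6, 11.4]
max_reach = 3.5 + 10.2 + 4.1 + 2.6 + 11.4 = 31.8
L_max = max([3.5, 10.2, 4.1, 2.6, 11.4]) = 11.4
S (sum of others) = 31.8 - 11.4 = 20.4
min_reach = max(0, 11.4 - 20.4) = max(0, -9) = 0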